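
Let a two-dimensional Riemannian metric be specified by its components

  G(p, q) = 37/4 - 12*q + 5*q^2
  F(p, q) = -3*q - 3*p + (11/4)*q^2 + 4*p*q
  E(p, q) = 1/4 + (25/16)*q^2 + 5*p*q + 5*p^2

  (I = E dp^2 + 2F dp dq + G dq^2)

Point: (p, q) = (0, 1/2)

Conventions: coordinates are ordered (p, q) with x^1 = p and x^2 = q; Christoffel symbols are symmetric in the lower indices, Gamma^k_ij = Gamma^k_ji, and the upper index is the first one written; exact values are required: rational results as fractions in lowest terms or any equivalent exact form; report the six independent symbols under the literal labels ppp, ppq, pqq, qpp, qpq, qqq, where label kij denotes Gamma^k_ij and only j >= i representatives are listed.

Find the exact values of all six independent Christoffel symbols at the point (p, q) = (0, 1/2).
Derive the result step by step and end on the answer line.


E = 41/64, F = -13/16, G = 9/2 at the point
E_p = 5/2, E_q = 25/16, F_p = -1, F_q = -1/4, G_p = 0, G_q = -7
EG - F^2 = 569/256;  g^inv = (256/569) * [[9/2, 13/16], [13/16, 41/64]]
first-kind symbols [ij,l] = (1/2)(d_i g_jl + d_j g_il - d_l g_ij): [pp,p] = E_p/2 = 5/4, [pp,q] = F_p - E_q/2 = -57/32, [pq,p] = E_q/2 = 25/32, [pq,q] = G_p/2 = 0, [qq,p] = F_q - G_p/2 = -1/4, [qq,q] = G_q/2 = -7/2
Gamma^p_ij = (G*[ij,p] - F*[ij,q])/(EG - F^2), Gamma^q_ij = (E*[ij,q] - F*[ij,p])/(EG - F^2)

Answer: Gamma_ppp = 2139/1138, Gamma_ppq = 900/569, Gamma_pqq = -1016/569, Gamma_qpp = -257/4552, Gamma_qpq = 325/1138, Gamma_qqq = -626/569


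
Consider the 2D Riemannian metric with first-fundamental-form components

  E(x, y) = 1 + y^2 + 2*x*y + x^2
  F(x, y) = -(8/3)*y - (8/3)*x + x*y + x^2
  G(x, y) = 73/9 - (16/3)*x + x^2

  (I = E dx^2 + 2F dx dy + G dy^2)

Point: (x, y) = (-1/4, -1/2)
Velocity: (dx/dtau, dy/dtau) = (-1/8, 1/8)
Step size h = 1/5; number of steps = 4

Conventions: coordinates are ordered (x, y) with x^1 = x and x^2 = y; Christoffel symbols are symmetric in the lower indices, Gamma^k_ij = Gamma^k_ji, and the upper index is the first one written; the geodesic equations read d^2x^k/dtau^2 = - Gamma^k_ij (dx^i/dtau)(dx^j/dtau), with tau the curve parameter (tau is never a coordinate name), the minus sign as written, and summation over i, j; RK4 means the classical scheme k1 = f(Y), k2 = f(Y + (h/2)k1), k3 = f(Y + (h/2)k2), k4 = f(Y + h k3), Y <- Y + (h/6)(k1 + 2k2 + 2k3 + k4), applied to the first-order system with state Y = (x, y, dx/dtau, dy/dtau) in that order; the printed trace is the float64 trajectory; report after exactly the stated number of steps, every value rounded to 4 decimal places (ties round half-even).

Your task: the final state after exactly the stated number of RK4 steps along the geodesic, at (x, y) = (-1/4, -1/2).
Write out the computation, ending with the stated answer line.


f(Y) = (dx/dtau, dy/dtau, -Gamma^x_ij Y'^i Y'^j, -Gamma^y_ij Y'^i Y'^j) with the Gammas evaluated at the stage position; h = 0.200000; intermediate values shown to 6 dp
step 0: x = -0.2500, y = -0.5000, dx/dtau = -0.1250, dy/dtau = 0.1250
step 1:
  k1: at (x, y) = (-0.250000, -0.500000), (dx/dtau, dy/dtau) = (-0.125000, 0.125000); Gamma_xxx = -0.074483, Gamma_xxy = -0.074483, Gamma_xyy = 0.000000, Gamma_yxx = -0.289655, Gamma_yxy = -0.289655, Gamma_yyy = 0.000000; k1 = (-0.125000, 0.125000, -0.001164, -0.004526)
  k2: at (x, y) = (-0.262500, -0.487500), (dx/dtau, dy/dtau) = (-0.125116, 0.124547); Gamma_xxx = -0.073946, Gamma_xxy = -0.073946, Gamma_xyy = 0.000000, Gamma_yxx = -0.288801, Gamma_yxy = -0.288801, Gamma_yyy = 0.000000; k2 = (-0.125116, 0.124547, -0.001147, -0.004480)
  k3: at (x, y) = (-0.262512, -0.487545), (dx/dtau, dy/dtau) = (-0.125115, 0.124552); Gamma_xxx = -0.073951, Gamma_xxy = -0.073951, Gamma_xyy = 0.000000, Gamma_yxx = -0.288798, Gamma_yxy = -0.288798, Gamma_yyy = 0.000000; k3 = (-0.125115, 0.124552, -0.001147, -0.004480)
  k4: at (x, y) = (-0.275023, -0.475090), (dx/dtau, dy/dtau) = (-0.125229, 0.124104); Gamma_xxx = -0.073424, Gamma_xxy = -0.073424, Gamma_xyy = 0.000000, Gamma_yxx = -0.287943, Gamma_yxy = -0.287943, Gamma_yyy = 0.000000; k4 = (-0.125229, 0.124104, -0.001131, -0.004434)
  Y <- Y + (h/6)(k1 + 2k2 + 2k3 + k4): x = -0.2750, y = -0.4751, dx/dtau = -0.1252, dy/dtau = 0.1241
step 2:
  k1: at (x, y) = (-0.275023, -0.475090), (dx/dtau, dy/dtau) = (-0.125229, 0.124104); Gamma_xxx = -0.073424, Gamma_xxy = -0.073424, Gamma_xyy = 0.000000, Gamma_yxx = -0.287943, Gamma_yxy = -0.287943, Gamma_yyy = 0.000000; k1 = (-0.125229, 0.124104, -0.001131, -0.004434)
  k2: at (x, y) = (-0.287546, -0.462680), (dx/dtau, dy/dtau) = (-0.125343, 0.123661); Gamma_xxx = -0.072907, Gamma_xxy = -0.072907, Gamma_xyy = 0.000000, Gamma_yxx = -0.287090, Gamma_yxy = -0.287090, Gamma_yyy = 0.000000; k2 = (-0.125343, 0.123661, -0.001115, -0.004389)
  k3: at (x, y) = (-0.287557, -0.462724), (dx/dtau, dy/dtau) = (-0.125341, 0.123665); Gamma_xxx = -0.072911, Gamma_xxy = -0.072911, Gamma_xyy = 0.000000, Gamma_yxx = -0.287087, Gamma_yxy = -0.287087, Gamma_yyy = 0.000000; k3 = (-0.125341, 0.123665, -0.001115, -0.004390)
  k4: at (x, y) = (-0.300091, -0.450357), (dx/dtau, dy/dtau) = (-0.125452, 0.123226); Gamma_xxx = -0.072403, Gamma_xxy = -0.072403, Gamma_xyy = 0.000000, Gamma_yxx = -0.286233, Gamma_yxy = -0.286233, Gamma_yyy = 0.000000; k4 = (-0.125452, 0.123226, -0.001099, -0.004345)
  Y <- Y + (h/6)(k1 + 2k2 + 2k3 + k4): x = -0.3001, y = -0.4504, dx/dtau = -0.1255, dy/dtau = 0.1232
step 3:
  k1: at (x, y) = (-0.300091, -0.450357), (dx/dtau, dy/dtau) = (-0.125452, 0.123226); Gamma_xxx = -0.072403, Gamma_xxy = -0.072403, Gamma_xyy = 0.000000, Gamma_yxx = -0.286233, Gamma_yxy = -0.286233, Gamma_yyy = 0.000000; k1 = (-0.125452, 0.123226, -0.001099, -0.004345)
  k2: at (x, y) = (-0.312637, -0.438035), (dx/dtau, dy/dtau) = (-0.125562, 0.122792); Gamma_xxx = -0.071905, Gamma_xxy = -0.071905, Gamma_xyy = 0.000000, Gamma_yxx = -0.285381, Gamma_yxy = -0.285381, Gamma_yyy = 0.000000; k2 = (-0.125562, 0.122792, -0.001084, -0.004301)
  k3: at (x, y) = (-0.312648, -0.438078), (dx/dtau, dy/dtau) = (-0.125561, 0.122796); Gamma_xxx = -0.071909, Gamma_xxy = -0.071909, Gamma_xyy = 0.000000, Gamma_yxx = -0.285378, Gamma_yxy = -0.285378, Gamma_yyy = 0.000000; k3 = (-0.125561, 0.122796, -0.001084, -0.004301)
  k4: at (x, y) = (-0.325203, -0.425798), (dx/dtau, dy/dtau) = (-0.125669, 0.122366); Gamma_xxx = -0.071420, Gamma_xxy = -0.071420, Gamma_xyy = 0.000000, Gamma_yxx = -0.284526, Gamma_yxy = -0.284526, Gamma_yyy = 0.000000; k4 = (-0.125669, 0.122366, -0.001069, -0.004257)
  Y <- Y + (h/6)(k1 + 2k2 + 2k3 + k4): x = -0.3252, y = -0.4258, dx/dtau = -0.1257, dy/dtau = 0.1224
step 4:
  k1: at (x, y) = (-0.325204, -0.425798), (dx/dtau, dy/dtau) = (-0.125669, 0.122366); Gamma_xxx = -0.071420, Gamma_xxy = -0.071420, Gamma_xyy = 0.000000, Gamma_yxx = -0.284526, Gamma_yxy = -0.284526, Gamma_yyy = 0.000000; k1 = (-0.125669, 0.122366, -0.001069, -0.004257)
  k2: at (x, y) = (-0.337771, -0.413562), (dx/dtau, dy/dtau) = (-0.125776, 0.121940); Gamma_xxx = -0.070940, Gamma_xxy = -0.070940, Gamma_xyy = 0.000000, Gamma_yxx = -0.283675, Gamma_yxy = -0.283675, Gamma_yyy = 0.000000; k2 = (-0.125776, 0.121940, -0.001054, -0.004214)
  k3: at (x, y) = (-0.337781, -0.413604), (dx/dtau, dy/dtau) = (-0.125775, 0.121945); Gamma_xxx = -0.070944, Gamma_xxy = -0.070944, Gamma_xyy = 0.000000, Gamma_yxx = -0.283672, Gamma_yxy = -0.283672, Gamma_yyy = 0.000000; k3 = (-0.125775, 0.121945, -0.001054, -0.004214)
  k4: at (x, y) = (-0.350359, -0.401409), (dx/dtau, dy/dtau) = (-0.125880, 0.121523); Gamma_xxx = -0.070472, Gamma_xxy = -0.070472, Gamma_xyy = 0.000000, Gamma_yxx = -0.282821, Gamma_yxy = -0.282821, Gamma_yyy = 0.000000; k4 = (-0.125880, 0.121523, -0.001039, -0.004171)
  Y <- Y + (h/6)(k1 + 2k2 + 2k3 + k4): x = -0.3504, y = -0.4014, dx/dtau = -0.1259, dy/dtau = 0.1215

Answer: x = -0.3504, y = -0.4014, dx/dtau = -0.1259, dy/dtau = 0.1215


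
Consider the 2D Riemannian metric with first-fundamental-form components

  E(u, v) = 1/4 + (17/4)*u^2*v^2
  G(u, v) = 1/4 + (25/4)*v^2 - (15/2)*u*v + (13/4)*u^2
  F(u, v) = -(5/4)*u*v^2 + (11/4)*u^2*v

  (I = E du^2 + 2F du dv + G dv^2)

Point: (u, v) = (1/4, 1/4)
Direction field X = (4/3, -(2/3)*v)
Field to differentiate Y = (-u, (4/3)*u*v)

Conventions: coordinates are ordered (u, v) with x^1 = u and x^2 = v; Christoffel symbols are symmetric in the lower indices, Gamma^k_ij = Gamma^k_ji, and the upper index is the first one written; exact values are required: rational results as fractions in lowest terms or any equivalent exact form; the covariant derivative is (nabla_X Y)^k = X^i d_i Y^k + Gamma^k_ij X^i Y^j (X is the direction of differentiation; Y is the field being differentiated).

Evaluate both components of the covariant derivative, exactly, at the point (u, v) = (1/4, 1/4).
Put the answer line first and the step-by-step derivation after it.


Answer: (nabla_X Y)^u = -1481/1086, (nabla_X Y)^v = 5459/39096

E = 273/1024, F = 3/128, G = 3/8 at the point
E_u = 17/128, E_v = 17/128, F_u = 17/64, F_v = 1/64, G_u = -1/4, G_v = 5/4
EG - F^2 = 1629/16384;  g^inv = (16384/1629) * [[3/8, -3/128], [-3/128, 273/1024]]
first-kind symbols [ij,l] = (1/2)(d_i g_jl + d_j g_il - d_l g_ij): [uu,u] = E_u/2 = 17/256, [uu,v] = F_u - E_v/2 = 51/256, [uv,u] = E_v/2 = 17/256, [uv,v] = G_u/2 = -1/8, [vv,u] = F_v - G_u/2 = 9/64, [vv,v] = G_v/2 = 5/8
Gamma^u_ij = (G*[ij,u] - F*[ij,v])/(EG - F^2), Gamma^v_ij = (E*[ij,v] - F*[ij,u])/(EG - F^2)
Gamma_uuu = 221/1086, Gamma_uuv = 152/543, Gamma_uvv = 208/543, Gamma_vuu = 4505/8688, Gamma_vuv = -127/362, Gamma_vvv = 892/543
X = (4/3, -1/6), Y = (-1/4, 1/12) at the point


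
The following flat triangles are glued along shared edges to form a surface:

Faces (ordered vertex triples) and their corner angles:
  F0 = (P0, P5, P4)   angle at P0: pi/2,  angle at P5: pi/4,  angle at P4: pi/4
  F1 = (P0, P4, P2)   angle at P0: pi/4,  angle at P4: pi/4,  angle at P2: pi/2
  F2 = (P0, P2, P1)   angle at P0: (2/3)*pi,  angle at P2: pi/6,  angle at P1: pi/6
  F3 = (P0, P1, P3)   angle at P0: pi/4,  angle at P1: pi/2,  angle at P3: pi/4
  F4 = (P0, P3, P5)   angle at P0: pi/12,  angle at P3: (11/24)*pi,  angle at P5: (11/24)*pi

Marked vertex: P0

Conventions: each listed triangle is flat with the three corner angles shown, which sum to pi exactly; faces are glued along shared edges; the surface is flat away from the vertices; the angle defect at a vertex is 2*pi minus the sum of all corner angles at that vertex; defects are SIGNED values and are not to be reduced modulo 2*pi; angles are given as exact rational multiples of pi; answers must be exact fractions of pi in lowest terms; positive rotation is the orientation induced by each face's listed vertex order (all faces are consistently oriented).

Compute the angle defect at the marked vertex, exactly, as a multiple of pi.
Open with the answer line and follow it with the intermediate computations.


Answer: defect(P0) = pi/4

Sum of corner angles at P0: (7/4)*pi
defect = 2*pi - (7/4)*pi


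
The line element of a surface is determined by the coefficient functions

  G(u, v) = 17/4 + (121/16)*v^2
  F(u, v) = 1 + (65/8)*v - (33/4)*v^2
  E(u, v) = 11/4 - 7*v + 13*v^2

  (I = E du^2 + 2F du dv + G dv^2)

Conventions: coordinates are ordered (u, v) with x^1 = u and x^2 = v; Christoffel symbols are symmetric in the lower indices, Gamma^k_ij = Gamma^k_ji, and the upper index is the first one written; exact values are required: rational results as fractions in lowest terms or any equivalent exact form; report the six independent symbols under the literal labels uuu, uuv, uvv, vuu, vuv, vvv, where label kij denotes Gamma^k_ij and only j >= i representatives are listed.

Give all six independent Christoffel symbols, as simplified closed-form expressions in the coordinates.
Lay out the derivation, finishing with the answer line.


E = 11/4 - 7*v + 13*v^2; F = 1 + (65/8)*v - (33/4)*v^2; G = 17/4 + (121/16)*v^2
Gamma^k_ij = (1/2) g^{kl} (d_i g_jl + d_j g_il - d_l g_ij), with g^inv = (1/(EG-F^2)) [[G, -F], [-F, E]]
first partials: E_u = 0, E_v = -7 + 26*v, F_u = 0, F_v = 65/8 - (33/2)*v, G_u = 0, G_v = (121/8)*v
D = EG - F^2 = 171/16 - 46*v + (849/32)*v^2 + (649/8)*v^3 + (121/4)*v^4
expanded: Gamma^u_uu = (G E_u - 2F F_u + F E_v)/(2D), Gamma^u_uv = (G E_v - F G_u)/(2D), Gamma^u_vv = (2G F_v - G G_u - F G_v)/(2D), Gamma^v_uu = (2E F_u - E E_v - F E_u)/(2D), Gamma^v_uv = (E G_u - F E_v)/(2D), Gamma^v_vv = (E G_v - 2F F_v + F G_u)/(2D); substitute and cancel common factors

Answer: Gamma_uuu = (-3432*v^3 + 4304*v^2 - 494*v - 112)/(968*v^4 + 2596*v^3 + 849*v^2 - 1472*v + 342), Gamma_uuv = (3146*v^3 - 847*v^2 + 1768*v - 476)/(968*v^4 + 2596*v^3 + 849*v^2 - 1472*v + 342), Gamma_uvv = (-3993*v^3 - 4972*v + 2210)/(1936*v^4 + 5192*v^3 + 1698*v^2 - 2944*v + 684), Gamma_vuu = (-5408*v^3 + 4368*v^2 - 1928*v + 308)/(968*v^4 + 2596*v^3 + 849*v^2 - 1472*v + 342), Gamma_vuv = (3432*v^3 - 4304*v^2 + 494*v + 112)/(968*v^4 + 2596*v^3 + 849*v^2 - 1472*v + 342), Gamma_vvv = (-1210*v^3 + 4741*v^2 - 919*v - 260)/(968*v^4 + 2596*v^3 + 849*v^2 - 1472*v + 342)


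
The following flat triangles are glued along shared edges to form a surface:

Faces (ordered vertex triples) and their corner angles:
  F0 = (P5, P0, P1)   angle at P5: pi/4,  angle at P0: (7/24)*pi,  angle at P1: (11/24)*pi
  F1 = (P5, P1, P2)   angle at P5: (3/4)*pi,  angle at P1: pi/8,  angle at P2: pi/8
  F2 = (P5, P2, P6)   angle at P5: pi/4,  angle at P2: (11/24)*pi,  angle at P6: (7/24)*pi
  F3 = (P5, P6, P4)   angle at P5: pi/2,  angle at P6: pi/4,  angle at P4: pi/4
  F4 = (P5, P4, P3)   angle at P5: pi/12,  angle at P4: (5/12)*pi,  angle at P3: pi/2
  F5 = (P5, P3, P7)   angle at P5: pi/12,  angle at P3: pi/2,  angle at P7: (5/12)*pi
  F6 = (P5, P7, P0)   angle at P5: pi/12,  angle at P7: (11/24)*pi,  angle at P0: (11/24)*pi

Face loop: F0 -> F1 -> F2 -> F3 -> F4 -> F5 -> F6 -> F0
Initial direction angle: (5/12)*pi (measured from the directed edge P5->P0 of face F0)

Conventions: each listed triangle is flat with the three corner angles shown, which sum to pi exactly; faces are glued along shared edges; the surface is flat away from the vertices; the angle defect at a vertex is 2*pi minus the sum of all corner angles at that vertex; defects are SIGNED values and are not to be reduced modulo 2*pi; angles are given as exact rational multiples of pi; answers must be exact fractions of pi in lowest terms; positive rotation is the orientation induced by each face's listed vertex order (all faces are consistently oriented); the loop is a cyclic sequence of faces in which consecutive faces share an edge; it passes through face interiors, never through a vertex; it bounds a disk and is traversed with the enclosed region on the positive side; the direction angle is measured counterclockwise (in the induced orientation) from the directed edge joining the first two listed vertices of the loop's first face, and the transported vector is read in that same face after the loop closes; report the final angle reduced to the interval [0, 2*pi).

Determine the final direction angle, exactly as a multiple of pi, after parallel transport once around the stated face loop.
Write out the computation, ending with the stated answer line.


enclosed vertex P5: corner angles sum to 2*pi, defect = 2*pi - 2*pi = 0
transport around the loop rotates by the sum of enclosed defects; add to the initial angle mod 2*pi
final angle = (5/12)*pi + 0 = (5/12)*pi (mod 2*pi)

Answer: final direction angle = (5/12)*pi


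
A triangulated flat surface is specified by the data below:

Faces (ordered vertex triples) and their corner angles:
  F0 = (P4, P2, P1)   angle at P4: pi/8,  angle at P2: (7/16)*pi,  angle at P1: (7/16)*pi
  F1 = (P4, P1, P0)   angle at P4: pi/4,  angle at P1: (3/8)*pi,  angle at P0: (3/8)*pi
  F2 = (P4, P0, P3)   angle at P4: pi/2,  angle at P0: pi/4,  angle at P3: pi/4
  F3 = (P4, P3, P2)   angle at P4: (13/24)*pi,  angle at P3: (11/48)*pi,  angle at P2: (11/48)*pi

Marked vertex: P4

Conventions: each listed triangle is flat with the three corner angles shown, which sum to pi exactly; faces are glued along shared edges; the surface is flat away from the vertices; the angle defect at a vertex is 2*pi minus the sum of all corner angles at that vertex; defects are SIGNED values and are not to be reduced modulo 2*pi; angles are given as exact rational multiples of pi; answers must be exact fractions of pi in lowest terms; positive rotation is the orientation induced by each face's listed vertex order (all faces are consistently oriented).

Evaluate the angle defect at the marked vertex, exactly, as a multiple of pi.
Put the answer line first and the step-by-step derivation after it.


Answer: defect(P4) = (7/12)*pi

Sum of corner angles at P4: (17/12)*pi
defect = 2*pi - (17/12)*pi


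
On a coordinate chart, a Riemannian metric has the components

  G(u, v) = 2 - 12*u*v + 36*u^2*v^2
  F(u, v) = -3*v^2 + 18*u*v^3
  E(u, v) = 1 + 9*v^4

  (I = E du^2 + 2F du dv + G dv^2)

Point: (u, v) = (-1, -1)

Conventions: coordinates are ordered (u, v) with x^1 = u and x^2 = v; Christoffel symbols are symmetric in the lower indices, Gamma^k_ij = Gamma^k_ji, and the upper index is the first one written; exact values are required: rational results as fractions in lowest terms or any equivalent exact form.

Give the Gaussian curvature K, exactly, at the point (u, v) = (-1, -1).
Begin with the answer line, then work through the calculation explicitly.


Answer: K = -36/1225

E = 10, F = 15, G = 26, EG - F^2 = 35 at the point
E_u = 0, E_v = -36, F_u = -18, F_v = -48, G_u = -60, G_v = -60
E_vv = 108, F_uv = 54, G_uu = 72
Apply the Brioschi formula K = (det M1 - det M2)/(EG - F^2)^2 over the derivative matrices of E, F, G.
M1 = [[-E_vv/2 + F_uv - G_uu/2, E_u/2, F_u - E_v/2], [F_v - G_u/2, E, F], [G_v/2, F, G]] = [[-36, 0, 0], [-18, 10, 15], [-30, 15, 26]]; det M1 = -1260
M2 = [[0, E_v/2, G_u/2], [E_v/2, E, F], [G_u/2, F, G]] = [[0, -18, -30], [-18, 10, 15], [-30, 15, 26]]; det M2 = -1224
det M1 - det M2 = -36; K = -36 / (35)^2 = -36/1225


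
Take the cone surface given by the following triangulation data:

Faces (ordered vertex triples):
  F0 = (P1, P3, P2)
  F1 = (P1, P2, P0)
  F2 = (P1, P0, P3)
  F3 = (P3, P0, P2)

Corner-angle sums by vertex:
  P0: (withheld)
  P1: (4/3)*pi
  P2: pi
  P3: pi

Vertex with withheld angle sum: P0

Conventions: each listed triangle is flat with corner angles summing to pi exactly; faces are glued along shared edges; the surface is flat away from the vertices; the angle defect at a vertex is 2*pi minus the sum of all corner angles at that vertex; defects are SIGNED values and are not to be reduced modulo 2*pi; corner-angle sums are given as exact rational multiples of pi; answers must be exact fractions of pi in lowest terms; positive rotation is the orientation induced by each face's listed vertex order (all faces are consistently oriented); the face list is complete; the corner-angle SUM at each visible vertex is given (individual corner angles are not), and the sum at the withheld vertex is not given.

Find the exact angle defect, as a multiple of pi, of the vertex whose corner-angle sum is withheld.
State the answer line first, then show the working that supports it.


Answer: defect(P0) = (4/3)*pi

V = 4, E = 6, F = 4; chi = V - E + F = 2
Gauss-Bonnet: total defect = 2*pi*chi = 4*pi; visible defects sum to (8/3)*pi


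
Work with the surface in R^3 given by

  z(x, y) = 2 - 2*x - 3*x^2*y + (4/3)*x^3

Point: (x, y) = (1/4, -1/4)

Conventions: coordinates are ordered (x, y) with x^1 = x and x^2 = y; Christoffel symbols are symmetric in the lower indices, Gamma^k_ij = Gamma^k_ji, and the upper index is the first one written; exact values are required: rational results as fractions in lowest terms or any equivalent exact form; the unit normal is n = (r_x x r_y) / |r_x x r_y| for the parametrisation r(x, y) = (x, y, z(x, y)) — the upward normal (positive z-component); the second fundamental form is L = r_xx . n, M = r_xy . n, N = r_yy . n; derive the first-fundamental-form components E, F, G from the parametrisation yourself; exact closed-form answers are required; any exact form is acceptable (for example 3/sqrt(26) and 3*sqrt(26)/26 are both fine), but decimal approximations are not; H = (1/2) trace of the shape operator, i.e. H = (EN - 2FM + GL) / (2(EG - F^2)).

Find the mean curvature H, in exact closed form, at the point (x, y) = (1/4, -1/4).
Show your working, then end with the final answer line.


z_x = -11/8, z_y = -3/16, z_xx = 7/2, z_xy = -3/2, z_yy = 0
E = 185/64, F = 33/128, G = 265/256; answer radicand W^2 = 749/256
unnormalised second-form numerators: l = 7/2, m = -3/2, n = 0; L = l/sqrt(749/256), and similarly M = m/sqrt(W^2), N = n/sqrt(W^2)
H = (E*n - 2*F*m + G*l) / (2*(EG - F^2)*sqrt(W^2)); E*n - 2*F*m + G*l = 2251/512, EG - F^2 = 749/256, so H = (2251/2996)/sqrt(749/256)

Answer: H = 9004*sqrt(749)/561001


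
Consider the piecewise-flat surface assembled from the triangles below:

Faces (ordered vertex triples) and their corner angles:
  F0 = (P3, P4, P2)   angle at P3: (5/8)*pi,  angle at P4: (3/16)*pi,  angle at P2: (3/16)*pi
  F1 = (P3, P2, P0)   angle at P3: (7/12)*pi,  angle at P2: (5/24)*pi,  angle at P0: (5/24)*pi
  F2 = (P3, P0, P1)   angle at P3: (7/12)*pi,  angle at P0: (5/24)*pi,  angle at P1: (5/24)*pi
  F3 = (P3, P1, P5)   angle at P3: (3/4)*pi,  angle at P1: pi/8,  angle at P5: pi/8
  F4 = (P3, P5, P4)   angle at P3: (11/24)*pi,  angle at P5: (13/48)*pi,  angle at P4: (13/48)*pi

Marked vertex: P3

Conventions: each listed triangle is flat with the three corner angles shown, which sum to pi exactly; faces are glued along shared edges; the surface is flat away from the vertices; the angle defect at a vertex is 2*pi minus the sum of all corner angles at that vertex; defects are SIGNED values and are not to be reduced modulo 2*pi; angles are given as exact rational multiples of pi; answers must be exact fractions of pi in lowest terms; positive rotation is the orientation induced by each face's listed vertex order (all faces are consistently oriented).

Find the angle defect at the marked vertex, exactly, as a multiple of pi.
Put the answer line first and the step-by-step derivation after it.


Answer: defect(P3) = -pi

Sum of corner angles at P3: 3*pi
defect = 2*pi - 3*pi


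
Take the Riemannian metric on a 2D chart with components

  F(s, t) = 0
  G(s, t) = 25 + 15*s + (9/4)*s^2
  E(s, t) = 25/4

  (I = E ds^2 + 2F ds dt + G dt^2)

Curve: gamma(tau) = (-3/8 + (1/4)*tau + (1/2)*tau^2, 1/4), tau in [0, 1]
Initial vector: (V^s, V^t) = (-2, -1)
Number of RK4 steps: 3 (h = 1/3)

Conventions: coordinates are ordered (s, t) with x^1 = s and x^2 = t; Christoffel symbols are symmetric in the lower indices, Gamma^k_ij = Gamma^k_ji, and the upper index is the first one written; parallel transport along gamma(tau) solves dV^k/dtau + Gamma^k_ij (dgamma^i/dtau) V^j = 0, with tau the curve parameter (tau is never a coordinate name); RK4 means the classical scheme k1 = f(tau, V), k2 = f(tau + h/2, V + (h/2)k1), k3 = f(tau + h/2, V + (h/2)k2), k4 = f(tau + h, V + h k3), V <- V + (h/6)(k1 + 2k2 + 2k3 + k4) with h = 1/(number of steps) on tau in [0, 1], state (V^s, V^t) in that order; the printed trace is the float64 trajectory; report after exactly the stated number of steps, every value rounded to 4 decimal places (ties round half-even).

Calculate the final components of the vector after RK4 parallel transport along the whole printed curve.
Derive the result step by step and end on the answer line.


gamma'(tau) = (1/4 + tau, 0); f(tau, V)^k = -Gamma^k_ij(gamma(tau)) gamma'^i(tau) V^j; h = 1/3; intermediate values shown to 6 dp
curve data and Christoffel symbols at the stage parameters:
  tau = 0.000000: gamma = (-0.375000, 0.250000), gamma' = (0.250000, 0.000000); Gamma_sss = 0.000000, Gamma_sst = 0.000000, Gamma_stt = -1.065000, Gamma_tss = 0.000000, Gamma_tst = 0.338028, Gamma_ttt = 0.000000
  tau = 0.166667: gamma = (-0.319444, 0.250000), gamma' = (0.416667, 0.000000); Gamma_sss = 0.000000, Gamma_sst = 0.000000, Gamma_stt = -1.085000, Gamma_tss = 0.000000, Gamma_tst = 0.331797, Gamma_ttt = 0.000000
  tau = 0.333333: gamma = (-0.236111, 0.250000), gamma' = (0.583333, 0.000000); Gamma_sss = 0.000000, Gamma_sst = 0.000000, Gamma_stt = -1.115000, Gamma_tss = 0.000000, Gamma_tst = 0.322870, Gamma_ttt = 0.000000
  tau = 0.500000: gamma = (-0.125000, 0.250000), gamma' = (0.750000, 0.000000); Gamma_sss = 0.000000, Gamma_sst = 0.000000, Gamma_stt = -1.155000, Gamma_tss = 0.000000, Gamma_tst = 0.311688, Gamma_ttt = 0.000000
  tau = 0.666667: gamma = (0.013889, 0.250000), gamma' = (0.916667, 0.000000); Gamma_sss = 0.000000, Gamma_sst = 0.000000, Gamma_stt = -1.205000, Gamma_tss = 0.000000, Gamma_tst = 0.298755, Gamma_ttt = 0.000000
  tau = 0.833333: gamma = (0.180556, 0.250000), gamma' = (1.083333, 0.000000); Gamma_sss = 0.000000, Gamma_sst = 0.000000, Gamma_stt = -1.265000, Gamma_tss = 0.000000, Gamma_tst = 0.284585, Gamma_ttt = 0.000000
  tau = 1.000000: gamma = (0.375000, 0.250000), gamma' = (1.250000, 0.000000); Gamma_sss = 0.000000, Gamma_sst = 0.000000, Gamma_stt = -1.335000, Gamma_tss = 0.000000, Gamma_tst = 0.269663, Gamma_ttt = 0.000000
step 0: V^s = -2.0000, V^t = -1.0000
step 1: k1 = (0.000000, 0.084507), k2 = (0.000000, 0.136302), k3 = (0.000000, 0.135108), k4 = (0.000000, 0.179859); V <- V + (h/6)(k1 + 2k2 + 2k3 + k4): V^s = -2.0000, V^t = -0.9552
step 2: k1 = (0.000000, 0.179895), k2 = (0.000000, 0.216274), k3 = (0.000000, 0.214857), k4 = (0.000000, 0.241965); V <- V + (h/6)(k1 + 2k2 + 2k3 + k4): V^s = -2.0000, V^t = -0.8838
step 3: k1 = (0.000000, 0.242041), k2 = (0.000000, 0.260044), k3 = (0.000000, 0.259119), k4 = (0.000000, 0.268801); V <- V + (h/6)(k1 + 2k2 + 2k3 + k4): V^s = -2.0000, V^t = -0.7978

Answer: V^s = -2.0000, V^t = -0.7978


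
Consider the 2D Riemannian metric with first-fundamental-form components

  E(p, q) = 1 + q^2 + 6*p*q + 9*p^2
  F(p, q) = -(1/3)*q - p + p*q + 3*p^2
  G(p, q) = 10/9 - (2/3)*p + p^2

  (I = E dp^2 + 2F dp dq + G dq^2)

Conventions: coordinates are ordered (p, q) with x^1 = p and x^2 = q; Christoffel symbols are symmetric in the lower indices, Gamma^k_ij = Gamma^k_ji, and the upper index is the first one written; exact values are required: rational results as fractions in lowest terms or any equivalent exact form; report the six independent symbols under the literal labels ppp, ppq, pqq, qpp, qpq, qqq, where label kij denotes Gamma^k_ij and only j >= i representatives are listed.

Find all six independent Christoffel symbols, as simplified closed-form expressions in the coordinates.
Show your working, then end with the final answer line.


E = 1 + q^2 + 6*p*q + 9*p^2; F = -(1/3)*q - p + p*q + 3*p^2; G = 10/9 - (2/3)*p + p^2
Gamma^k_ij = (1/2) g^{kl} (d_i g_jl + d_j g_il - d_l g_ij), with g^inv = (1/(EG-F^2)) [[G, -F], [-F, E]]
first partials: E_p = 6*q + 18*p, E_q = 2*q + 6*p, F_p = -1 + q + 6*p, F_q = -1/3 + p, G_p = -2/3 + 2*p, G_q = 0
D = EG - F^2 = 10/9 - (2/3)*p + q^2 + 6*p*q + 10*p^2
expanded: Gamma^p_pp = (G E_p - 2F F_p + F E_q)/(2D), Gamma^p_pq = (G E_q - F G_p)/(2D), Gamma^p_qq = (2G F_q - G G_p - F G_q)/(2D), Gamma^q_pp = (2E F_p - E E_q - F E_p)/(2D), Gamma^q_pq = (E G_p - F E_q)/(2D), Gamma^q_qq = (E G_q - 2F F_q + F G_p)/(2D); substitute and cancel common factors

Answer: Gamma_ppp = (81*p + 27*q)/(90*p^2 + 54*p*q - 6*p + 9*q^2 + 10), Gamma_ppq = (27*p + 9*q)/(90*p^2 + 54*p*q - 6*p + 9*q^2 + 10), Gamma_pqq = 0, Gamma_qpp = (27*p - 9)/(90*p^2 + 54*p*q - 6*p + 9*q^2 + 10), Gamma_qpq = (9*p - 3)/(90*p^2 + 54*p*q - 6*p + 9*q^2 + 10), Gamma_qqq = 0


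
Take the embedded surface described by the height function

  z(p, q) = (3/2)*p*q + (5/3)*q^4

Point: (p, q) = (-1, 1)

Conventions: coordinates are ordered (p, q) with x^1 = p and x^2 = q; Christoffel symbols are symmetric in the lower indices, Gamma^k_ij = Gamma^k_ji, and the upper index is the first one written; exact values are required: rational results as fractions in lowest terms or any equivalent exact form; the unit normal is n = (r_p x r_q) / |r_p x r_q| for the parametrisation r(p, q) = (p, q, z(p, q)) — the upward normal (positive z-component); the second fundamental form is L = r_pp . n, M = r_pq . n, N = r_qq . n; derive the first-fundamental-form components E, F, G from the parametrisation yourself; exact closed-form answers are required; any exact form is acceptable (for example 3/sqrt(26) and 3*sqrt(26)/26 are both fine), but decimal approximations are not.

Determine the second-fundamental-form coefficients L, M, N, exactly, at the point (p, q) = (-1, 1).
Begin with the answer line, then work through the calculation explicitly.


Answer: L = 0, M = 9*sqrt(22)/154, N = 60*sqrt(22)/77

z_p = 3/2, z_q = 31/6, z_pp = 0, z_pq = 3/2, z_qq = 20
E = 13/4, F = 31/4, G = 997/36; answer radicand W^2 = 539/18
unnormalised second-form numerators: l = 0, m = 3/2, n = 20; L = l/sqrt(539/18), and similarly M = m/sqrt(W^2), N = n/sqrt(W^2)


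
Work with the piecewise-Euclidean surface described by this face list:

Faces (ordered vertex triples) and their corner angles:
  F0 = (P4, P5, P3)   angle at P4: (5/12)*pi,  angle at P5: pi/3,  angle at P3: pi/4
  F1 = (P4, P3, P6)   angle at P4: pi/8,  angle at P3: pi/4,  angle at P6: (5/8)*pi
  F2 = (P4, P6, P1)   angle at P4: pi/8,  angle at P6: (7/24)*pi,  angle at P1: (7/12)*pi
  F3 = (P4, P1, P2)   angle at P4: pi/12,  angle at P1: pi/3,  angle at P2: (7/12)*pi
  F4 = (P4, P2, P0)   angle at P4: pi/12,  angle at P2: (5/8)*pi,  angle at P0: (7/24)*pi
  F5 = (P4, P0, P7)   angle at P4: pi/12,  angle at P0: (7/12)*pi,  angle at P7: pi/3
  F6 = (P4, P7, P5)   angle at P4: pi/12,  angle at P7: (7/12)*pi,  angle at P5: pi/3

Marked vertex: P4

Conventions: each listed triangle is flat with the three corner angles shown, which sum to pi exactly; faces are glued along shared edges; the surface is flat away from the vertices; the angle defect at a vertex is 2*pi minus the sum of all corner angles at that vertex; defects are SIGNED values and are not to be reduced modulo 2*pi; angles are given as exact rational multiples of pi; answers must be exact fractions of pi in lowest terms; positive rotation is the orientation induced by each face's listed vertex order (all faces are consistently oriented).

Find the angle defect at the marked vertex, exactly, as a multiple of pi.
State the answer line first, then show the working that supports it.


Answer: defect(P4) = pi

Sum of corner angles at P4: pi
defect = 2*pi - pi


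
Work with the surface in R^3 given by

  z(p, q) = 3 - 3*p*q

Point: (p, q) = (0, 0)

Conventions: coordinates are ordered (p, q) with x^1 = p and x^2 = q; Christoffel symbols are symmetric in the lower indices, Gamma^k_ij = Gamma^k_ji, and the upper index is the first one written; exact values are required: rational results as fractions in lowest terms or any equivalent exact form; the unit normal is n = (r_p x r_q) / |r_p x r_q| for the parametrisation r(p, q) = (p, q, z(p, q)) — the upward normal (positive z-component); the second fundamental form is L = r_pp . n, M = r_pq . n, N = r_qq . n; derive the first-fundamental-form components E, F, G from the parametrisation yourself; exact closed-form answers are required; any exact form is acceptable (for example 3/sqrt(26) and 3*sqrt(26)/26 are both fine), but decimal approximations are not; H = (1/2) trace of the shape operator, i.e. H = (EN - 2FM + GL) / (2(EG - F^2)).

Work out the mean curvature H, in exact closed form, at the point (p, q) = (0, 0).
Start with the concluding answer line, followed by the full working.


Answer: H = 0

z_p = 0, z_q = 0, z_pp = 0, z_pq = -3, z_qq = 0
E = 1, F = 0, G = 1; answer radicand W^2 = 1
unnormalised second-form numerators: l = 0, m = -3, n = 0; L = l/sqrt(1), and similarly M = m/sqrt(W^2), N = n/sqrt(W^2)
H = (E*n - 2*F*m + G*l) / (2*(EG - F^2)*sqrt(W^2)); E*n - 2*F*m + G*l = 0, EG - F^2 = 1, so H = (0)/sqrt(1)


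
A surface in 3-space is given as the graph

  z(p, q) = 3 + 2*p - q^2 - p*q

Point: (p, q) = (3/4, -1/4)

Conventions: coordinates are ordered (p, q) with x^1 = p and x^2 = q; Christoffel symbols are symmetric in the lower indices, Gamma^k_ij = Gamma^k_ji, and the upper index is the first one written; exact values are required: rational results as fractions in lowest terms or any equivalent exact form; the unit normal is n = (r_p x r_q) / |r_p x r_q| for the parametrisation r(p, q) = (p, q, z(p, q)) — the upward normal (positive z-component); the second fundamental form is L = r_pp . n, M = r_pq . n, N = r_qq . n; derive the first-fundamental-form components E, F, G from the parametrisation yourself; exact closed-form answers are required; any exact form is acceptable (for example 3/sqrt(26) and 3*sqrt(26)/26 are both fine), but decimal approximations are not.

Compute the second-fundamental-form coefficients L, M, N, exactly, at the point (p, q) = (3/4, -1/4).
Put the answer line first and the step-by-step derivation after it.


Answer: L = 0, M = -2*sqrt(2)/7, N = -4*sqrt(2)/7

z_p = 9/4, z_q = -1/4, z_pp = 0, z_pq = -1, z_qq = -2
E = 97/16, F = -9/16, G = 17/16; answer radicand W^2 = 49/8
unnormalised second-form numerators: l = 0, m = -1, n = -2; L = l/sqrt(49/8), and similarly M = m/sqrt(W^2), N = n/sqrt(W^2)


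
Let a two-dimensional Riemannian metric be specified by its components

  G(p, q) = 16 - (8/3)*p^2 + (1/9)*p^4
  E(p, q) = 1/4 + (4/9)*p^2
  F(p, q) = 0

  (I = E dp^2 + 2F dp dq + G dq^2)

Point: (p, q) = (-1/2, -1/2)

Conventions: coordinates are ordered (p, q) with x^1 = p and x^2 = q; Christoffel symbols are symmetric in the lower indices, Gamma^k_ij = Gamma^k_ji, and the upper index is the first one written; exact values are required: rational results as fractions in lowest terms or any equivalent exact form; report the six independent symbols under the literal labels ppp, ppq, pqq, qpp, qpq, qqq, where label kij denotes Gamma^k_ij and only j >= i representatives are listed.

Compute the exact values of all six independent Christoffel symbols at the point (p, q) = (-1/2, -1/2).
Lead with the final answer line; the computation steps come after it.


Answer: Gamma_ppp = -8/13, Gamma_ppq = 0, Gamma_pqq = -47/13, Gamma_qpp = 0, Gamma_qpq = 4/47, Gamma_qqq = 0

E = 13/36, F = 0, G = 2209/144 at the point
E_p = -4/9, E_q = 0, F_p = 0, F_q = 0, G_p = 47/18, G_q = 0
EG - F^2 = 28717/5184;  g^inv = (5184/28717) * [[2209/144, 0], [0, 13/36]]
first-kind symbols [ij,l] = (1/2)(d_i g_jl + d_j g_il - d_l g_ij): [pp,p] = E_p/2 = -2/9, [pp,q] = F_p - E_q/2 = 0, [pq,p] = E_q/2 = 0, [pq,q] = G_p/2 = 47/36, [qq,p] = F_q - G_p/2 = -47/36, [qq,q] = G_q/2 = 0
Gamma^p_ij = (G*[ij,p] - F*[ij,q])/(EG - F^2), Gamma^q_ij = (E*[ij,q] - F*[ij,p])/(EG - F^2)


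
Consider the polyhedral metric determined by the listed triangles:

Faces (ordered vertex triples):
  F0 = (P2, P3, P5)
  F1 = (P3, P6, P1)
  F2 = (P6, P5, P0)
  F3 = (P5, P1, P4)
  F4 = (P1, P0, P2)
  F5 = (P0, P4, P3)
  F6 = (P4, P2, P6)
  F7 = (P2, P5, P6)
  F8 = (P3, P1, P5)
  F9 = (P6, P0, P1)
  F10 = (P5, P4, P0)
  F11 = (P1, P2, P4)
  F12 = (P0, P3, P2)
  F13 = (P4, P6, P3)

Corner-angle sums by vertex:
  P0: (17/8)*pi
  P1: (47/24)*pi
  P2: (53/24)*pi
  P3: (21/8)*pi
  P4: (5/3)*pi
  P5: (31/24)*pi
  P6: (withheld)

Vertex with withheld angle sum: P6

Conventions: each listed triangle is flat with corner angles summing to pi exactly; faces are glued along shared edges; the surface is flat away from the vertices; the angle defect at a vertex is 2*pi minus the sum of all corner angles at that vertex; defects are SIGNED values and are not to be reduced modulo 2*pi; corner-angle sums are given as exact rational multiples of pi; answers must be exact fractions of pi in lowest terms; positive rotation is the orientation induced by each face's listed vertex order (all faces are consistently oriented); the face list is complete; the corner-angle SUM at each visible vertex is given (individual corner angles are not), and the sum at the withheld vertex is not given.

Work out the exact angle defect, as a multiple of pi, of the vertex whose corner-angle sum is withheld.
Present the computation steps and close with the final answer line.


V = 7, E = 21, F = 14; chi = V - E + F = 0
Gauss-Bonnet: total defect = 2*pi*chi = 0; visible defects sum to pi/8

Answer: defect(P6) = -pi/8


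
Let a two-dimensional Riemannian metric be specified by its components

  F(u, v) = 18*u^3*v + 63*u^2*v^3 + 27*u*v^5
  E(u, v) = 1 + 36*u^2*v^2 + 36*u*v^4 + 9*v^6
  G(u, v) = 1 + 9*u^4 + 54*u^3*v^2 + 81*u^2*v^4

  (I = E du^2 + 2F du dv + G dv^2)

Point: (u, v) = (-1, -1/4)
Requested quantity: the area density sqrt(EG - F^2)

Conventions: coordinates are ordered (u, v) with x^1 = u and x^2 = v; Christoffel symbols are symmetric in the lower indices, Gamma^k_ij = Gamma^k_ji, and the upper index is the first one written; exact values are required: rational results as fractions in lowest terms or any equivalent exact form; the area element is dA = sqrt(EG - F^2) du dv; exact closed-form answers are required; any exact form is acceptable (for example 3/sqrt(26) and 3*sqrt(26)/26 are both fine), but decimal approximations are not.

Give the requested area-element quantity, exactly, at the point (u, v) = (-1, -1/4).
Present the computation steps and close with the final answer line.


E = 12745/4096, F = 3627/1024, G = 1777/256; EG - F^2 = 37081/4096

Answer: sqrt(EG - F^2) = sqrt(37081)/64


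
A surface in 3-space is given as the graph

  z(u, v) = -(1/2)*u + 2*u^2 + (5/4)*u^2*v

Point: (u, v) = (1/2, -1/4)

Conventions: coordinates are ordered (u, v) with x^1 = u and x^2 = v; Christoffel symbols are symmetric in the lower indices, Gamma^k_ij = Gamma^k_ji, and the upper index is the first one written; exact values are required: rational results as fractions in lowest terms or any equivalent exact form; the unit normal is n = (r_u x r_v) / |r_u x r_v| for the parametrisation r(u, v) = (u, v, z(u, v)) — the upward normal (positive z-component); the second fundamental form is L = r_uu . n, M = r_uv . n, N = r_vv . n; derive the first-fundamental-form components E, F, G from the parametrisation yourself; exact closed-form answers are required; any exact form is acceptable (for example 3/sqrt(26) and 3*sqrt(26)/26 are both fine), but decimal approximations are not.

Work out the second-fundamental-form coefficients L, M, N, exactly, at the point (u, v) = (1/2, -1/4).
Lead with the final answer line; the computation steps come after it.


Answer: L = 9*sqrt(642)/107, M = 10*sqrt(642)/321, N = 0

z_u = 19/16, z_v = 5/16, z_uu = 27/8, z_uv = 5/4, z_vv = 0
E = 617/256, F = 95/256, G = 281/256; answer radicand W^2 = 321/128
unnormalised second-form numerators: l = 27/8, m = 5/4, n = 0; L = l/sqrt(321/128), and similarly M = m/sqrt(W^2), N = n/sqrt(W^2)


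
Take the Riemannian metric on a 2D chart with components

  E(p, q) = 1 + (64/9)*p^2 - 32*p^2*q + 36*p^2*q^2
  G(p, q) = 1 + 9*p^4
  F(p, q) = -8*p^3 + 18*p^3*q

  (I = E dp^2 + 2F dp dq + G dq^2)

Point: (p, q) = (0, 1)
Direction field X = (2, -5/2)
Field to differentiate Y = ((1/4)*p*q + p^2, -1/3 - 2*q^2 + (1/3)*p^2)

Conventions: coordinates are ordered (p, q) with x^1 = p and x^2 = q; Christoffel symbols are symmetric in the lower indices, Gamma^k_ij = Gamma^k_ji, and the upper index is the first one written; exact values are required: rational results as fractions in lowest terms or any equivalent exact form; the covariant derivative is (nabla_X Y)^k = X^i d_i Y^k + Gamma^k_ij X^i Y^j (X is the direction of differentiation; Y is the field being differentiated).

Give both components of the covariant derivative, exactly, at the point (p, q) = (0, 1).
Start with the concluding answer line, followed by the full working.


Answer: (nabla_X Y)^p = 1/2, (nabla_X Y)^q = 10

E = 1, F = 0, G = 1 at the point
E_p = 0, E_q = 0, F_p = 0, F_q = 0, G_p = 0, G_q = 0
EG - F^2 = 1;  g^inv = (1) * [[1, 0], [0, 1]]
first-kind symbols [ij,l] = (1/2)(d_i g_jl + d_j g_il - d_l g_ij): [pp,p] = E_p/2 = 0, [pp,q] = F_p - E_q/2 = 0, [pq,p] = E_q/2 = 0, [pq,q] = G_p/2 = 0, [qq,p] = F_q - G_p/2 = 0, [qq,q] = G_q/2 = 0
Gamma^p_ij = (G*[ij,p] - F*[ij,q])/(EG - F^2), Gamma^q_ij = (E*[ij,q] - F*[ij,p])/(EG - F^2)
Gamma_ppp = 0, Gamma_ppq = 0, Gamma_pqq = 0, Gamma_qpp = 0, Gamma_qpq = 0, Gamma_qqq = 0
X = (2, -5/2), Y = (0, -7/3) at the point


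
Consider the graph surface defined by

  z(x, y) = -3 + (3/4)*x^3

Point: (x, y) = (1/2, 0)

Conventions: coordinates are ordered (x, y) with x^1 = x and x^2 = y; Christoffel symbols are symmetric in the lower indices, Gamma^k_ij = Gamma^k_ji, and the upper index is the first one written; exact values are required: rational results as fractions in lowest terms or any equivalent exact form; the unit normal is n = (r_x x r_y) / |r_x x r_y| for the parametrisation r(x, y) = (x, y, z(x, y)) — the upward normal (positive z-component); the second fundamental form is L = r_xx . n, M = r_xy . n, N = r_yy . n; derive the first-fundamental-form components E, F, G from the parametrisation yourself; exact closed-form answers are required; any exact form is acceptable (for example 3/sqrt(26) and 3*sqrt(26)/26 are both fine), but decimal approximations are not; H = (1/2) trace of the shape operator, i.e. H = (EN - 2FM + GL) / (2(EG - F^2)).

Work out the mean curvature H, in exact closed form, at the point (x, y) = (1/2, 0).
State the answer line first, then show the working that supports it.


Answer: H = 4608*sqrt(337)/113569

z_x = 9/16, z_y = 0, z_xx = 9/4, z_xy = 0, z_yy = 0
E = 337/256, F = 0, G = 1; answer radicand W^2 = 337/256
unnormalised second-form numerators: l = 9/4, m = 0, n = 0; L = l/sqrt(337/256), and similarly M = m/sqrt(W^2), N = n/sqrt(W^2)
H = (E*n - 2*F*m + G*l) / (2*(EG - F^2)*sqrt(W^2)); E*n - 2*F*m + G*l = 9/4, EG - F^2 = 337/256, so H = (288/337)/sqrt(337/256)
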